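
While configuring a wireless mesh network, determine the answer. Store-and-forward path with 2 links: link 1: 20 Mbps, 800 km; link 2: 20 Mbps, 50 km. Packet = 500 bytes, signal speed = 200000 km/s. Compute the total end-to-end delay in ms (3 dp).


Packet = 500 bytes = 4000 bits. Store-and-forward: sum (t_trans + t_prop) per link.
Link 1: t_trans = 4000/(20*10^6) s = 0.2000 ms; t_prop = 800/200000 s = 4.0000 ms; subtotal = 4.2000 ms
Link 2: t_trans = 4000/(20*10^6) s = 0.2000 ms; t_prop = 50/200000 s = 0.2500 ms; subtotal = 0.4500 ms
End-to-end = 4.2000 + 0.4500 = 4.6500 ms -> 4.650 ms (3 dp)

4.650


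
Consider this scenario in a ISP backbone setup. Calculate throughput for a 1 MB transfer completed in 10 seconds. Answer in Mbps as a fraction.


Given: file = 1 MB, time = 10 s
File in Mb = 1 * 8 = 8 Mb
Throughput = 8 / 10 Mbps
Throughput = 4/5 Mbps

4/5


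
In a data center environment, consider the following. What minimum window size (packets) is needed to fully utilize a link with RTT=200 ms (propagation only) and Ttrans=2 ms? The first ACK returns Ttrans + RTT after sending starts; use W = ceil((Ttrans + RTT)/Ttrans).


Given: Ttrans = 2 ms, RTT = 200 ms (= 2 * Tprop, Tprop = 100 ms)
Time until first ACK returns = Ttrans + RTT = 2 + 200 = 202 ms
Need W * Ttrans >= Ttrans + RTT  ->  W >= (Ttrans + RTT) / Ttrans
(Ttrans + RTT) / Ttrans = 202 / 2 = 101
W_min = ceil(101) = 101

101


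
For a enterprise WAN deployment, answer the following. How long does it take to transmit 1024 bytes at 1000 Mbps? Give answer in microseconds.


Given: packet = 1024 bytes, bandwidth = 1000 Mbps
Packet in bits = 1024 * 8 = 8192 bits
Bandwidth = 1000 * 10^6 = 1000000000 bps
Time = 8192 / 1000000000 seconds
Time in us = 8192 * 10^6 / 1000000000 = 8.192

8.192


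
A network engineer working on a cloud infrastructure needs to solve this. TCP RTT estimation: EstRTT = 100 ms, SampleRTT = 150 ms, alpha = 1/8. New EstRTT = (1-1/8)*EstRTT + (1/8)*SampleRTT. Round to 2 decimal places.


Given: EstRTT = 100 ms, SampleRTT = 150 ms, alpha = 1/8
New EstRTT = (1 - alpha) * EstRTT + alpha * SampleRTT
(7/8) * 100 = 87.5
(1/8) * 150 = 18.75
New EstRTT = 87.5 + 18.75 = 106.25 ms -> 106.25 ms (2 dp)

106.25


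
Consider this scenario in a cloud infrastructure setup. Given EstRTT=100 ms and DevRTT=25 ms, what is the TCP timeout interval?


Given: EstRTT = 100 ms, DevRTT = 25 ms
Timeout = EstRTT + 4 * DevRTT
4 * DevRTT = 4 * 25 = 100
Timeout = 100 + 100 = 200 ms

200


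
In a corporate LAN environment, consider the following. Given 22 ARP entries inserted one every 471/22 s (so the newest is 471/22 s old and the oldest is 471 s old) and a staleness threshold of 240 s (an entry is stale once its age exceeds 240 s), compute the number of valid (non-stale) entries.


Ages are k * 471/22 s for k = 1..22 (spacing = 21.4091 s).
Entry k is valid iff k * 471/22 <= 240 iff k <= 22 * 240 / 471 = 11.2102
n_valid = floor(11.2102) = 11
(n_stale = 22 - 11 = 11)

11


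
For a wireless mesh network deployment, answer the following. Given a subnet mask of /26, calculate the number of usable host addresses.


Given: subnet mask /26
Host bits = 32 - 26 = 6
Total addresses = 2^6 = 64
Usable hosts = 64 - 2 (network + broadcast) = 62

62


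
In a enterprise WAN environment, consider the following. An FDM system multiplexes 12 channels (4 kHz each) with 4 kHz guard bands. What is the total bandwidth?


Given: 12 channels, 4 kHz each, guard = 4 kHz
Channel bandwidth = 12 * 4 = 48 kHz
Guard bands = 11 gaps * 4 kHz = 44 kHz
Total = 48 + 44 = 92 kHz

92


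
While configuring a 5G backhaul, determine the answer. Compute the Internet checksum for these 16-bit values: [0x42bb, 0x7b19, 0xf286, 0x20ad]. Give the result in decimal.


Given words: [0x42bb, 0x7b19, 0xf286, 0x20ad]
Step 1: Sum all words
Raw sum = 17083 + 31513 + 62086 + 8365 = 119047
Step 2: Fold carry: (53511 + 1) = 53512
One's complement = ~53512 & 0xFFFF = 12023

12023


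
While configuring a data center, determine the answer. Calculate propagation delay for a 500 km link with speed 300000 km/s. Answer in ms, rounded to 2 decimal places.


Given: distance = 500 km, speed = 300000 km/s
Delay = distance / speed = 500 / 300000 seconds
Delay in ms = 500 * 1000 / 300000
Delay = 1.6667 ms
Rounded to 2 dp = 1.67 ms

1.67


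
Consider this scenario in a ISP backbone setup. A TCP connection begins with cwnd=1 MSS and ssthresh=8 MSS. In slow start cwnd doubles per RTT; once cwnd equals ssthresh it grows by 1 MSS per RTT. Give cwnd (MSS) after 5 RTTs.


RTT 0: cwnd = 1 MSS (initial)
RTT 1: cwnd = 2 MSS (slow start, doubled)
RTT 2: cwnd = 4 MSS (slow start, doubled)
RTT 3: cwnd = 8 MSS (slow start, doubled)
RTT 4: cwnd = 9 MSS (congestion avoidance, +1)
RTT 5: cwnd = 10 MSS (congestion avoidance, +1)

10


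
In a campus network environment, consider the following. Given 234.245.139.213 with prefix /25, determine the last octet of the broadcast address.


Given: IP = 234.245.139.213, prefix = /25
Host bits = 32 - 25 = 7
Network last octet = 213 AND mask = 128
Host part size = 2^7 - 1 = 127
Broadcast last octet = 128 OR 127 = 255

255


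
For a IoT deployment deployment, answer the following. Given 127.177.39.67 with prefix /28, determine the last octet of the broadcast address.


Given: IP = 127.177.39.67, prefix = /28
Host bits = 32 - 28 = 4
Network last octet = 67 AND mask = 64
Host part size = 2^4 - 1 = 15
Broadcast last octet = 64 OR 15 = 79

79


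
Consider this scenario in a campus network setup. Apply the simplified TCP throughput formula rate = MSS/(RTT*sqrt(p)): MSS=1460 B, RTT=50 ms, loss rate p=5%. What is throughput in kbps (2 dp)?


Given: MSS = 1460 bytes, RTT = 50 ms, loss = 5%
RTT in seconds = 50 / 1000 = 0.05
Loss rate = 5% = 0.05
sqrt(loss) = sqrt(0.05) = 0.223606797750
Throughput (bytes/s) = 1460 / (0.05 * 0.223606797750) = 130586.3699
Throughput (kbps) = 130586.3699 * 8 / 1000 = 1044.690959 -> 1044.69 kbps (2 dp)

1044.69


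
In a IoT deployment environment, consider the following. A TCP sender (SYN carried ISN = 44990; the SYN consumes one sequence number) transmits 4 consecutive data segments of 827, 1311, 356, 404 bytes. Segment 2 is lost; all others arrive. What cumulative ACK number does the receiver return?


SYN uses sequence number 44990; first data byte = ISN + 1 = 44991.
Segment 1: SEQ = 44991, len = 827 B, covers [44991, 45817]
Segment 2: SEQ = 45818, len = 1311 B, covers [45818, 47128] [LOST]
Segment 3: SEQ = 47129, len = 356 B, covers [47129, 47484]
Segment 4: SEQ = 47485, len = 404 B, covers [47485, 47888]
In-order data received: bytes [44991, 45817] (segments 1..1).
Segment 2 missing -> gap begins at byte 45818; later segments buffered out of order.
Cumulative ACK = next expected in-order byte = 44991 + 827 = 45818

45818


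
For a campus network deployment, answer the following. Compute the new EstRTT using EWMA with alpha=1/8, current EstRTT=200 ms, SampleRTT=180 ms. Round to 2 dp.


Given: EstRTT = 200 ms, SampleRTT = 180 ms, alpha = 1/8
New EstRTT = (1 - alpha) * EstRTT + alpha * SampleRTT
(7/8) * 200 = 175
(1/8) * 180 = 22.5
New EstRTT = 175 + 22.5 = 197.5 ms -> 197.50 ms (2 dp)

197.50


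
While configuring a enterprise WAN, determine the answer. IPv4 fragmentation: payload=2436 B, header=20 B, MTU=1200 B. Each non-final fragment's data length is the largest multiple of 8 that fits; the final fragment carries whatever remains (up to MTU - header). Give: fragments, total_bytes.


Max data per non-final fragment = floor((MTU - header)/8)*8 = floor((1200 - 20)/8)*8 = floor(1180/8)*8 = 1176 B
Final fragment needs no 8-byte alignment: it can carry up to MTU - header = 1180 B
Non-final fragments needed = ceil((payload - 1180) / 1176) = ceil(1256/1176) = ceil(1.0680) = 2
Number of fragments = 2 + 1 = 3
Fragment sizes (data): 2 * 1176 B + 84 B (last, 84 <= 1180 OK)
Total bytes sent = payload + n_frags * header = 2436 + 3*20 = 2436 + 60 = 2496 B

3, 2496


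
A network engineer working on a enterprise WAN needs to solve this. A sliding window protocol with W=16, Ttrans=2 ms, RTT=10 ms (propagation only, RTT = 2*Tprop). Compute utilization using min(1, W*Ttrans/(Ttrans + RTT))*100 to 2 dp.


Given: W = 16, Ttrans = 2 ms, RTT = 10 ms (= 2 * Tprop, Tprop = 5 ms)
Cycle time = Ttrans + RTT = 2 + 10 = 12 ms (first packet sent until its ACK returns)
W * Ttrans = 16 * 2 = 32 ms of sending per cycle
W * Ttrans / (Ttrans + RTT) = 32 / 12 = 2.666667
U = min(1, 2.666667) = 1.000000
U% = 100.00%

100.00


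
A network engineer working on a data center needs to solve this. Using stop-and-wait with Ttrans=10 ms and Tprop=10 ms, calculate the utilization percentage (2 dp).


Given: Ttrans = 10 ms, Tprop = 10 ms
RTT = 2 * Tprop = 2 * 10 = 20 ms
U = Ttrans / (Ttrans + RTT)
U = 10 / (10 + 20)
U = 10 / 30 = 0.333333
U% = 33.33%

33.33


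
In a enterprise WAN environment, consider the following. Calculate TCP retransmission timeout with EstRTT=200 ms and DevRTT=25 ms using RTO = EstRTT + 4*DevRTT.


Given: EstRTT = 200 ms, DevRTT = 25 ms
Timeout = EstRTT + 4 * DevRTT
4 * DevRTT = 4 * 25 = 100
Timeout = 200 + 100 = 300 ms

300


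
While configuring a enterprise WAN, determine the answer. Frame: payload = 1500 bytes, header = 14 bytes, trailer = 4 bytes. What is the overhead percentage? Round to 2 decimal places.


Given: payload = 1500 B, header = 14 B, trailer = 4 B
Overhead bytes = header + trailer = 14 + 4 = 18
Total frame = payload + overhead = 1500 + 18 = 1518
Overhead % = 18 / 1518 * 100 = 1.1858% -> 1.19% (2 dp)

1.19


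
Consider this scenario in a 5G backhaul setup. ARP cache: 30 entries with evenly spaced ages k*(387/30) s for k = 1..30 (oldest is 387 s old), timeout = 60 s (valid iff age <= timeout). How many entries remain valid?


Ages are k * 387/30 s for k = 1..30 (spacing = 12.9000 s).
Entry k is valid iff k * 387/30 <= 60 iff k <= 30 * 60 / 387 = 4.6512
n_valid = floor(4.6512) = 4
(n_stale = 30 - 4 = 26)

4


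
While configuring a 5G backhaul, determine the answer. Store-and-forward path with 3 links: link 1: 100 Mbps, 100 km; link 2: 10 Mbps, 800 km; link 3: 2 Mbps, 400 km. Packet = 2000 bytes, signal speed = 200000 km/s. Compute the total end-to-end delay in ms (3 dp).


Packet = 2000 bytes = 16000 bits. Store-and-forward: sum (t_trans + t_prop) per link.
Link 1: t_trans = 16000/(100*10^6) s = 0.1600 ms; t_prop = 100/200000 s = 0.5000 ms; subtotal = 0.6600 ms
Link 2: t_trans = 16000/(10*10^6) s = 1.6000 ms; t_prop = 800/200000 s = 4.0000 ms; subtotal = 5.6000 ms
Link 3: t_trans = 16000/(2*10^6) s = 8.0000 ms; t_prop = 400/200000 s = 2.0000 ms; subtotal = 10.0000 ms
End-to-end = 0.6600 + 5.6000 + 10.0000 = 16.2600 ms -> 16.260 ms (3 dp)

16.260


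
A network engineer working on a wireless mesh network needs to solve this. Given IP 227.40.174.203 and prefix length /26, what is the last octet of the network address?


Given: IP = 227.40.174.203, prefix = /26
Subnet mask = 255.255.255.192
Last octet of IP: 203
Last octet of mask: 192
Network last octet = 203 AND 192 = 192

192


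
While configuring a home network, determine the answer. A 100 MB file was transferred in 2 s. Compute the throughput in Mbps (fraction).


Given: file = 100 MB, time = 2 s
File in Mb = 100 * 8 = 800 Mb
Throughput = 800 / 2 Mbps
Throughput = 400 Mbps

400


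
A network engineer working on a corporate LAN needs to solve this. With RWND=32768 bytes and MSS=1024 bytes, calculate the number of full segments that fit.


Given: RWND = 32768 bytes, MSS = 1024 bytes
Full segments = floor(RWND / MSS)
Full segments = floor(32768 / 1024)
Full segments = floor(32.0) = 32

32


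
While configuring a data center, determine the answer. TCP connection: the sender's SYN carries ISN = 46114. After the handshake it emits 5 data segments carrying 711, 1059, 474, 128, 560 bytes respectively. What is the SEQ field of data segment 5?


The SYN occupies sequence number ISN = 46114, so the first data byte is ISN + 1 = 46115.
SEQ of data segment i = (ISN + 1) + sum of payload sizes of segments 1..i-1.
Segment 1: SEQ = 46115, payload = 711 bytes
Segment 2: SEQ = 46826, payload = 1059 bytes
Segment 3: SEQ = 47885, payload = 474 bytes
Segment 4: SEQ = 48359, payload = 128 bytes
Segment 5: SEQ = 48487, payload = 560 bytes
SEQ of segment 5 = 46115 + 711 + 1059 + 474 + 128 = 48487

48487


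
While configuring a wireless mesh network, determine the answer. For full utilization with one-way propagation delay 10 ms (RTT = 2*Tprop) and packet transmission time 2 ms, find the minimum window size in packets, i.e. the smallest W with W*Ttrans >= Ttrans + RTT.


Given: Ttrans = 2 ms, RTT = 20 ms (= 2 * Tprop, Tprop = 10 ms)
Time until first ACK returns = Ttrans + RTT = 2 + 20 = 22 ms
Need W * Ttrans >= Ttrans + RTT  ->  W >= (Ttrans + RTT) / Ttrans
(Ttrans + RTT) / Ttrans = 22 / 2 = 11
W_min = ceil(11) = 11

11


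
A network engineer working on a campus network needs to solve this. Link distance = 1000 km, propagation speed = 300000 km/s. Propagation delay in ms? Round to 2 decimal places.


Given: distance = 1000 km, speed = 300000 km/s
Delay = distance / speed = 1000 / 300000 seconds
Delay in ms = 1000 * 1000 / 300000
Delay = 3.3333 ms
Rounded to 2 dp = 3.33 ms

3.33


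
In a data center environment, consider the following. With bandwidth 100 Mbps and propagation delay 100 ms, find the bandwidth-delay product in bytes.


Given: bandwidth = 100 Mbps, delay = 100 ms
BDP in bits = 100 * 10^6 * 100 / 1000
BDP in bits = 10000000
BDP in bytes = 10000000 / 8 = 1250000

1250000


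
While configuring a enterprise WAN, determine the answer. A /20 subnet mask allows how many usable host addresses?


Given: subnet mask /20
Host bits = 32 - 20 = 12
Total addresses = 2^12 = 4096
Usable hosts = 4096 - 2 (network + broadcast) = 4094

4094


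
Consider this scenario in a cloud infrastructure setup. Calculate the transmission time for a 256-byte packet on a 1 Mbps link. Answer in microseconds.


Given: packet = 256 bytes, bandwidth = 1 Mbps
Packet in bits = 256 * 8 = 2048 bits
Bandwidth = 1 * 10^6 = 1000000 bps
Time = 2048 / 1000000 seconds
Time in us = 2048 * 10^6 / 1000000 = 2048

2048


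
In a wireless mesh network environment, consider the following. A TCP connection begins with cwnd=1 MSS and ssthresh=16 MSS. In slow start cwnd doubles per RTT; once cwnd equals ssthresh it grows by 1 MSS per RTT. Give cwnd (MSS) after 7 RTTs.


RTT 0: cwnd = 1 MSS (initial)
RTT 1: cwnd = 2 MSS (slow start, doubled)
RTT 2: cwnd = 4 MSS (slow start, doubled)
RTT 3: cwnd = 8 MSS (slow start, doubled)
RTT 4: cwnd = 16 MSS (slow start, doubled)
RTT 5: cwnd = 17 MSS (congestion avoidance, +1)
RTT 6: cwnd = 18 MSS (congestion avoidance, +1)
RTT 7: cwnd = 19 MSS (congestion avoidance, +1)

19


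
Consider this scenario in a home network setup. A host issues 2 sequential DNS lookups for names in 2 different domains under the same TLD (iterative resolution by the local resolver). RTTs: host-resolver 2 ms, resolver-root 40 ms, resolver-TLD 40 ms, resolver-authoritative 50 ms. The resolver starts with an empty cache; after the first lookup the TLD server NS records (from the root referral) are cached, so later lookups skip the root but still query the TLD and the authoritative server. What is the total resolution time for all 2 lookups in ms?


Lookup 1 (cold cache): local + root + TLD + auth = 2 + 40 + 40 + 50 = 132 ms
Lookups 2..2 (TLD NS cached -> skip root; new domain -> still ask TLD and auth): local + TLD + auth = 2 + 40 + 50 = 92 ms each
Remaining 1 lookups: 1 * 92 = 92 ms
Total = 132 + 92 = 224 ms

224


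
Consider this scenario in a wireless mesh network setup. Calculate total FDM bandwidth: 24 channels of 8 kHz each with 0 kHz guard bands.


Given: 24 channels, 8 kHz each, guard = 0 kHz
Channel bandwidth = 24 * 8 = 192 kHz
Guard bands = 23 gaps * 0 kHz = 0 kHz
Total = 192 + 0 = 192 kHz

192


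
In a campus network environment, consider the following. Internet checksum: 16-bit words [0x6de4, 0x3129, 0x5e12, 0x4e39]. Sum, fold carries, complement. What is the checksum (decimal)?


Given words: [0x6de4, 0x3129, 0x5e12, 0x4e39]
Step 1: Sum all words
Raw sum = 28132 + 12585 + 24082 + 20025 = 84824
Step 2: Fold carry: (19288 + 1) = 19289
One's complement = ~19289 & 0xFFFF = 46246

46246


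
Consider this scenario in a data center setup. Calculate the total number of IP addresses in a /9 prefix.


Given: CIDR prefix /9
Host bits = 32 - 9 = 23
Total addresses = 2^23 = 8388608

8388608


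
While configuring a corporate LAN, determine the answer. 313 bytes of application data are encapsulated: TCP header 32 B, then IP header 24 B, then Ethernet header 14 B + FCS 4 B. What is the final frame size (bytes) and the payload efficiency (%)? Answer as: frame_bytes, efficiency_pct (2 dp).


TCP segment = 313 + 32 = 345 B
IP packet = 345 + 24 = 369 B
Ethernet frame = 369 + 14 + 4 = 387 B
Efficiency = app / frame = 313 / 387 = 0.808786 = 80.8786% -> 80.88% (2 dp)

387, 80.88


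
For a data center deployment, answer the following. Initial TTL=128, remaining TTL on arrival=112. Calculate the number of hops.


Given: initial TTL = 128, received TTL = 112
Hops = initial TTL - received TTL
Hops = 128 - 112 = 16

16


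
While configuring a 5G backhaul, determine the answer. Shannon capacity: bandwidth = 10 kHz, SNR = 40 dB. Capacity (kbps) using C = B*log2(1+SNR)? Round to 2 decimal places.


Given: B = 10 kHz, SNR = 40 dB
SNR linear = 10^(40/10) = 10000
1 + SNR = 10001
log2(10001) = 13.2878566418
C = 10 * 1000 * 13.2878566418 = 132878.5664 bps
C = 132.878566 kbps -> 132.88 kbps (2 dp)

132.88


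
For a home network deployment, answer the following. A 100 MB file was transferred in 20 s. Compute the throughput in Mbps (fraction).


Given: file = 100 MB, time = 20 s
File in Mb = 100 * 8 = 800 Mb
Throughput = 800 / 20 Mbps
Throughput = 40 Mbps

40


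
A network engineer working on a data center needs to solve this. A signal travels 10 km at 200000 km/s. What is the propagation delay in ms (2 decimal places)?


Given: distance = 10 km, speed = 200000 km/s
Delay = distance / speed = 10 / 200000 seconds
Delay in ms = 10 * 1000 / 200000
Delay = 0.0500 ms
Rounded to 2 dp = 0.05 ms

0.05


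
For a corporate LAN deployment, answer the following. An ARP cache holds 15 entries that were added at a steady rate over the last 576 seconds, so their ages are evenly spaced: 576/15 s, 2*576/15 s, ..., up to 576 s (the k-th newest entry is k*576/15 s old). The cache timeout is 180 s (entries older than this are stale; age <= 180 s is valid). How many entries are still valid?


Ages are k * 576/15 s for k = 1..15 (spacing = 38.4000 s).
Entry k is valid iff k * 576/15 <= 180 iff k <= 15 * 180 / 576 = 4.6875
n_valid = floor(4.6875) = 4
(n_stale = 15 - 4 = 11)

4


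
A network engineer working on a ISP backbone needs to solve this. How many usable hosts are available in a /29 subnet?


Given: subnet mask /29
Host bits = 32 - 29 = 3
Total addresses = 2^3 = 8
Usable hosts = 8 - 2 (network + broadcast) = 6

6


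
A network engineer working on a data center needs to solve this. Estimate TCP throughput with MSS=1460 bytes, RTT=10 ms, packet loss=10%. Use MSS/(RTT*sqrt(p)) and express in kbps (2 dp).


Given: MSS = 1460 bytes, RTT = 10 ms, loss = 10%
RTT in seconds = 10 / 1000 = 0.01
Loss rate = 10% = 0.1
sqrt(loss) = sqrt(0.1) = 0.316227766017
Throughput (bytes/s) = 1460 / (0.01 * 0.316227766017) = 461692.5384
Throughput (kbps) = 461692.5384 * 8 / 1000 = 3693.540307 -> 3693.54 kbps (2 dp)

3693.54


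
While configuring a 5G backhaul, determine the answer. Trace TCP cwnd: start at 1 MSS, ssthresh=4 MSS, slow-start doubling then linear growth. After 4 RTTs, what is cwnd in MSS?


RTT 0: cwnd = 1 MSS (initial)
RTT 1: cwnd = 2 MSS (slow start, doubled)
RTT 2: cwnd = 4 MSS (slow start, doubled)
RTT 3: cwnd = 5 MSS (congestion avoidance, +1)
RTT 4: cwnd = 6 MSS (congestion avoidance, +1)

6


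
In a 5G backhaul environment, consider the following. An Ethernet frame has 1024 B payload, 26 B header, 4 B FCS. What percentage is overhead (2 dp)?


Given: payload = 1024 B, header = 26 B, trailer = 4 B
Overhead bytes = header + trailer = 26 + 4 = 30
Total frame = payload + overhead = 1024 + 30 = 1054
Overhead % = 30 / 1054 * 100 = 2.8463% -> 2.85% (2 dp)

2.85


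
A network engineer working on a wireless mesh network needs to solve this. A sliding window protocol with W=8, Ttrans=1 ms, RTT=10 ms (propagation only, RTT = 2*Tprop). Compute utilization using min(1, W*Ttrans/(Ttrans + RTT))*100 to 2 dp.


Given: W = 8, Ttrans = 1 ms, RTT = 10 ms (= 2 * Tprop, Tprop = 5 ms)
Cycle time = Ttrans + RTT = 1 + 10 = 11 ms (first packet sent until its ACK returns)
W * Ttrans = 8 * 1 = 8 ms of sending per cycle
W * Ttrans / (Ttrans + RTT) = 8 / 11 = 0.727273
U = min(1, 0.727273) = 0.727273
U% = 72.73%

72.73


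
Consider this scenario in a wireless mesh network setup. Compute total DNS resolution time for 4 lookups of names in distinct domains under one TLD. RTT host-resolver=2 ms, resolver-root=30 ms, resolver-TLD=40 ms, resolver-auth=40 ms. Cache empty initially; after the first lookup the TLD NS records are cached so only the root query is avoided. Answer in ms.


Lookup 1 (cold cache): local + root + TLD + auth = 2 + 30 + 40 + 40 = 112 ms
Lookups 2..4 (TLD NS cached -> skip root; new domain -> still ask TLD and auth): local + TLD + auth = 2 + 40 + 40 = 82 ms each
Remaining 3 lookups: 3 * 82 = 246 ms
Total = 112 + 246 = 358 ms

358


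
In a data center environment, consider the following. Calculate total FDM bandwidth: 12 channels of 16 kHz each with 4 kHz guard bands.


Given: 12 channels, 16 kHz each, guard = 4 kHz
Channel bandwidth = 12 * 16 = 192 kHz
Guard bands = 11 gaps * 4 kHz = 44 kHz
Total = 192 + 44 = 236 kHz

236


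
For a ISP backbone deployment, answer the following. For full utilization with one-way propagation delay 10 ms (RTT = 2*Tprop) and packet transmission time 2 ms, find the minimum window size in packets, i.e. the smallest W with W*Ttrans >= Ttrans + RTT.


Given: Ttrans = 2 ms, RTT = 20 ms (= 2 * Tprop, Tprop = 10 ms)
Time until first ACK returns = Ttrans + RTT = 2 + 20 = 22 ms
Need W * Ttrans >= Ttrans + RTT  ->  W >= (Ttrans + RTT) / Ttrans
(Ttrans + RTT) / Ttrans = 22 / 2 = 11
W_min = ceil(11) = 11

11


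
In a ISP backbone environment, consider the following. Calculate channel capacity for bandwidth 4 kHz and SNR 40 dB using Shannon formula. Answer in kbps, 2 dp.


Given: B = 4 kHz, SNR = 40 dB
SNR linear = 10^(40/10) = 10000
1 + SNR = 10001
log2(10001) = 13.2878566418
C = 4 * 1000 * 13.2878566418 = 53151.4266 bps
C = 53.151427 kbps -> 53.15 kbps (2 dp)

53.15


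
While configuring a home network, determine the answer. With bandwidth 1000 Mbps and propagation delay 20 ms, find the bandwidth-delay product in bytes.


Given: bandwidth = 1000 Mbps, delay = 20 ms
BDP in bits = 1000 * 10^6 * 20 / 1000
BDP in bits = 20000000
BDP in bytes = 20000000 / 8 = 2500000

2500000


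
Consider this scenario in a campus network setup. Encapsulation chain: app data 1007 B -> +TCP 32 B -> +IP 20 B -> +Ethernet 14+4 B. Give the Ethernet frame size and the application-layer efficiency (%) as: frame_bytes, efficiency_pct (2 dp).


TCP segment = 1007 + 32 = 1039 B
IP packet = 1039 + 20 = 1059 B
Ethernet frame = 1059 + 14 + 4 = 1077 B
Efficiency = app / frame = 1007 / 1077 = 0.935005 = 93.5005% -> 93.50% (2 dp)

1077, 93.50


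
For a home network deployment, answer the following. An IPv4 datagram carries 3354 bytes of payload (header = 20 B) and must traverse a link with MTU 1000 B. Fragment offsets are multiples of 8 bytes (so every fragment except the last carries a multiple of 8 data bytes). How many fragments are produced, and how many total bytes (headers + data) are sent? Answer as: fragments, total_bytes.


Max data per non-final fragment = floor((MTU - header)/8)*8 = floor((1000 - 20)/8)*8 = floor(980/8)*8 = 976 B
Final fragment needs no 8-byte alignment: it can carry up to MTU - header = 980 B
Non-final fragments needed = ceil((payload - 980) / 976) = ceil(2374/976) = ceil(2.4324) = 3
Number of fragments = 3 + 1 = 4
Fragment sizes (data): 3 * 976 B + 426 B (last, 426 <= 980 OK)
Total bytes sent = payload + n_frags * header = 3354 + 4*20 = 3354 + 80 = 3434 B

4, 3434


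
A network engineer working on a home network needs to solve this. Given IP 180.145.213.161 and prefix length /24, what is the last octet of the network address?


Given: IP = 180.145.213.161, prefix = /24
Subnet mask = 255.255.255.0
Last octet of IP: 161
Last octet of mask: 0
Network last octet = 161 AND 0 = 0

0


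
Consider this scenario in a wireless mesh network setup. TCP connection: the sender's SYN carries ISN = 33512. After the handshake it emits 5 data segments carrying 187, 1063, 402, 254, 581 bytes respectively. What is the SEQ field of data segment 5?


The SYN occupies sequence number ISN = 33512, so the first data byte is ISN + 1 = 33513.
SEQ of data segment i = (ISN + 1) + sum of payload sizes of segments 1..i-1.
Segment 1: SEQ = 33513, payload = 187 bytes
Segment 2: SEQ = 33700, payload = 1063 bytes
Segment 3: SEQ = 34763, payload = 402 bytes
Segment 4: SEQ = 35165, payload = 254 bytes
Segment 5: SEQ = 35419, payload = 581 bytes
SEQ of segment 5 = 33513 + 187 + 1063 + 402 + 254 = 35419

35419


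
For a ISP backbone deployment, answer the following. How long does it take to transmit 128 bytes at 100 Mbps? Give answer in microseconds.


Given: packet = 128 bytes, bandwidth = 100 Mbps
Packet in bits = 128 * 8 = 1024 bits
Bandwidth = 100 * 10^6 = 100000000 bps
Time = 1024 / 100000000 seconds
Time in us = 1024 * 10^6 / 100000000 = 10.24

10.24


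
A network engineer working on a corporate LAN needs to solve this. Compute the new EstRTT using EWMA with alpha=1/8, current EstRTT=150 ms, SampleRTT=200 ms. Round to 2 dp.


Given: EstRTT = 150 ms, SampleRTT = 200 ms, alpha = 1/8
New EstRTT = (1 - alpha) * EstRTT + alpha * SampleRTT
(7/8) * 150 = 131.25
(1/8) * 200 = 25
New EstRTT = 131.25 + 25 = 156.25 ms -> 156.25 ms (2 dp)

156.25


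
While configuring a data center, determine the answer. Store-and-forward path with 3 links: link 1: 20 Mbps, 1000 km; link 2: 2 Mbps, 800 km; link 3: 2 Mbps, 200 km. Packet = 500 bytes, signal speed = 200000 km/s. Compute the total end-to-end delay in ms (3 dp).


Packet = 500 bytes = 4000 bits. Store-and-forward: sum (t_trans + t_prop) per link.
Link 1: t_trans = 4000/(20*10^6) s = 0.2000 ms; t_prop = 1000/200000 s = 5.0000 ms; subtotal = 5.2000 ms
Link 2: t_trans = 4000/(2*10^6) s = 2.0000 ms; t_prop = 800/200000 s = 4.0000 ms; subtotal = 6.0000 ms
Link 3: t_trans = 4000/(2*10^6) s = 2.0000 ms; t_prop = 200/200000 s = 1.0000 ms; subtotal = 3.0000 ms
End-to-end = 5.2000 + 6.0000 + 3.0000 = 14.2000 ms -> 14.200 ms (3 dp)

14.200


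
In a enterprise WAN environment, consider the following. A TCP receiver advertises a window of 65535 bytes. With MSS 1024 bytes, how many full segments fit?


Given: RWND = 65535 bytes, MSS = 1024 bytes
Full segments = floor(RWND / MSS)
Full segments = floor(65535 / 1024)
Full segments = floor(63.999) = 63

63


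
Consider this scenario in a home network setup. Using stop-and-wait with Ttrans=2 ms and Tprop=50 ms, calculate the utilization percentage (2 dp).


Given: Ttrans = 2 ms, Tprop = 50 ms
RTT = 2 * Tprop = 2 * 50 = 100 ms
U = Ttrans / (Ttrans + RTT)
U = 2 / (2 + 100)
U = 2 / 102 = 0.019608
U% = 1.96%

1.96


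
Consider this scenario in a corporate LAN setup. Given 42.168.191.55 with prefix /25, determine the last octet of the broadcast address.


Given: IP = 42.168.191.55, prefix = /25
Host bits = 32 - 25 = 7
Network last octet = 55 AND mask = 0
Host part size = 2^7 - 1 = 127
Broadcast last octet = 0 OR 127 = 127

127


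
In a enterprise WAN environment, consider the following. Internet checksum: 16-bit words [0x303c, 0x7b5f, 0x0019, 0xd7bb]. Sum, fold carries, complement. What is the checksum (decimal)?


Given words: [0x303c, 0x7b5f, 0x0019, 0xd7bb]
Step 1: Sum all words
Raw sum = 12348 + 31583 + 25 + 55227 = 99183
Step 2: Fold carry: (33647 + 1) = 33648
One's complement = ~33648 & 0xFFFF = 31887

31887


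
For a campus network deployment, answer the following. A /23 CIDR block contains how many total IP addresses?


Given: CIDR prefix /23
Host bits = 32 - 23 = 9
Total addresses = 2^9 = 512

512


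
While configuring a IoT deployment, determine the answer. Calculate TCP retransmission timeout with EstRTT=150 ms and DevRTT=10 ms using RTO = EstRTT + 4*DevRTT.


Given: EstRTT = 150 ms, DevRTT = 10 ms
Timeout = EstRTT + 4 * DevRTT
4 * DevRTT = 4 * 10 = 40
Timeout = 150 + 40 = 190 ms

190


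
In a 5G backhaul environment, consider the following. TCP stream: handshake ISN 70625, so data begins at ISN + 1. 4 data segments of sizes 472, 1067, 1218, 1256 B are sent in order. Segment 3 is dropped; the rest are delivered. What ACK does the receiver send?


SYN uses sequence number 70625; first data byte = ISN + 1 = 70626.
Segment 1: SEQ = 70626, len = 472 B, covers [70626, 71097]
Segment 2: SEQ = 71098, len = 1067 B, covers [71098, 72164]
Segment 3: SEQ = 72165, len = 1218 B, covers [72165, 73382] [LOST]
Segment 4: SEQ = 73383, len = 1256 B, covers [73383, 74638]
In-order data received: bytes [70626, 72164] (segments 1..2).
Segment 3 missing -> gap begins at byte 72165; later segments buffered out of order.
Cumulative ACK = next expected in-order byte = 70626 + 472 + 1067 = 72165

72165


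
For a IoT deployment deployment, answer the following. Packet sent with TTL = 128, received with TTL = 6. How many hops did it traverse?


Given: initial TTL = 128, received TTL = 6
Hops = initial TTL - received TTL
Hops = 128 - 6 = 122

122


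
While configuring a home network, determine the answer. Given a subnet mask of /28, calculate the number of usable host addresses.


Given: subnet mask /28
Host bits = 32 - 28 = 4
Total addresses = 2^4 = 16
Usable hosts = 16 - 2 (network + broadcast) = 14

14


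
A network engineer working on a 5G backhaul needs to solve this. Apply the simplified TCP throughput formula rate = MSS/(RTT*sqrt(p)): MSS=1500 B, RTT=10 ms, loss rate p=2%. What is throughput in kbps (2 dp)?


Given: MSS = 1500 bytes, RTT = 10 ms, loss = 2%
RTT in seconds = 10 / 1000 = 0.01
Loss rate = 2% = 0.02
sqrt(loss) = sqrt(0.02) = 0.141421356237
Throughput (bytes/s) = 1500 / (0.01 * 0.141421356237) = 1060660.1718
Throughput (kbps) = 1060660.1718 * 8 / 1000 = 8485.281374 -> 8485.28 kbps (2 dp)

8485.28


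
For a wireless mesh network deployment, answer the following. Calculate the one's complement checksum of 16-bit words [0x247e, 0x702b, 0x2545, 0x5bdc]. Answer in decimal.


Given words: [0x247e, 0x702b, 0x2545, 0x5bdc]
Step 1: Sum all words
Raw sum = 9342 + 28715 + 9541 + 23516 = 71114
Step 2: Fold carry: (5578 + 1) = 5579
One's complement = ~5579 & 0xFFFF = 59956

59956


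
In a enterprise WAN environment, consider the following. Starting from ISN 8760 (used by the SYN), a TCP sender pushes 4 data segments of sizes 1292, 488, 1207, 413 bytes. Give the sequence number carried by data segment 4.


The SYN occupies sequence number ISN = 8760, so the first data byte is ISN + 1 = 8761.
SEQ of data segment i = (ISN + 1) + sum of payload sizes of segments 1..i-1.
Segment 1: SEQ = 8761, payload = 1292 bytes
Segment 2: SEQ = 10053, payload = 488 bytes
Segment 3: SEQ = 10541, payload = 1207 bytes
Segment 4: SEQ = 11748, payload = 413 bytes
SEQ of segment 4 = 8761 + 1292 + 488 + 1207 = 11748

11748


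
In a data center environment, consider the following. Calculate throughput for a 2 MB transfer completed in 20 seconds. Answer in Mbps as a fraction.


Given: file = 2 MB, time = 20 s
File in Mb = 2 * 8 = 16 Mb
Throughput = 16 / 20 Mbps
Throughput = 4/5 Mbps

4/5


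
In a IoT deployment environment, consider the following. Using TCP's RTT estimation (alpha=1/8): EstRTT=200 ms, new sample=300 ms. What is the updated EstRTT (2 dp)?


Given: EstRTT = 200 ms, SampleRTT = 300 ms, alpha = 1/8
New EstRTT = (1 - alpha) * EstRTT + alpha * SampleRTT
(7/8) * 200 = 175
(1/8) * 300 = 37.5
New EstRTT = 175 + 37.5 = 212.5 ms -> 212.50 ms (2 dp)

212.50


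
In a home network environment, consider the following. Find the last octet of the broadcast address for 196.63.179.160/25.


Given: IP = 196.63.179.160, prefix = /25
Host bits = 32 - 25 = 7
Network last octet = 160 AND mask = 128
Host part size = 2^7 - 1 = 127
Broadcast last octet = 128 OR 127 = 255

255


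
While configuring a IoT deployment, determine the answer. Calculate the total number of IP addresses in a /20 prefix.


Given: CIDR prefix /20
Host bits = 32 - 20 = 12
Total addresses = 2^12 = 4096

4096


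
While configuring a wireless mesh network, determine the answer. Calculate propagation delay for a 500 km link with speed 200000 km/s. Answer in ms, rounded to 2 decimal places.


Given: distance = 500 km, speed = 200000 km/s
Delay = distance / speed = 500 / 200000 seconds
Delay in ms = 500 * 1000 / 200000
Delay = 2.5000 ms
Rounded to 2 dp = 2.50 ms

2.50


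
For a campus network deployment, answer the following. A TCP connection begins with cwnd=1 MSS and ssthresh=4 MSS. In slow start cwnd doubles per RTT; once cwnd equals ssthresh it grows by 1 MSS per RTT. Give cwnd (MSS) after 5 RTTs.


RTT 0: cwnd = 1 MSS (initial)
RTT 1: cwnd = 2 MSS (slow start, doubled)
RTT 2: cwnd = 4 MSS (slow start, doubled)
RTT 3: cwnd = 5 MSS (congestion avoidance, +1)
RTT 4: cwnd = 6 MSS (congestion avoidance, +1)
RTT 5: cwnd = 7 MSS (congestion avoidance, +1)

7


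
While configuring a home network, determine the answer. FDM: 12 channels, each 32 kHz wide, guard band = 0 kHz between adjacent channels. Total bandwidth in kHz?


Given: 12 channels, 32 kHz each, guard = 0 kHz
Channel bandwidth = 12 * 32 = 384 kHz
Guard bands = 11 gaps * 0 kHz = 0 kHz
Total = 384 + 0 = 384 kHz

384


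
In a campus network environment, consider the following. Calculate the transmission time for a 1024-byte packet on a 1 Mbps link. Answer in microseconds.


Given: packet = 1024 bytes, bandwidth = 1 Mbps
Packet in bits = 1024 * 8 = 8192 bits
Bandwidth = 1 * 10^6 = 1000000 bps
Time = 8192 / 1000000 seconds
Time in us = 8192 * 10^6 / 1000000 = 8192

8192


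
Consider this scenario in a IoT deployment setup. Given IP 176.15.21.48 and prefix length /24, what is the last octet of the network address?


Given: IP = 176.15.21.48, prefix = /24
Subnet mask = 255.255.255.0
Last octet of IP: 48
Last octet of mask: 0
Network last octet = 48 AND 0 = 0

0


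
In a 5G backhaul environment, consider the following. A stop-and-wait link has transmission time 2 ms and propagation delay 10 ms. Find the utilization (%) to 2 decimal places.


Given: Ttrans = 2 ms, Tprop = 10 ms
RTT = 2 * Tprop = 2 * 10 = 20 ms
U = Ttrans / (Ttrans + RTT)
U = 2 / (2 + 20)
U = 2 / 22 = 0.090909
U% = 9.09%

9.09


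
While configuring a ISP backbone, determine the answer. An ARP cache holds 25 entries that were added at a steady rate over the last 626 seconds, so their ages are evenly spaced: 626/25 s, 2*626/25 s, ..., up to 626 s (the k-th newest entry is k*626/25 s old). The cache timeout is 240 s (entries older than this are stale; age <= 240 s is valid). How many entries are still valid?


Ages are k * 626/25 s for k = 1..25 (spacing = 25.0400 s).
Entry k is valid iff k * 626/25 <= 240 iff k <= 25 * 240 / 626 = 9.5847
n_valid = floor(9.5847) = 9
(n_stale = 25 - 9 = 16)

9


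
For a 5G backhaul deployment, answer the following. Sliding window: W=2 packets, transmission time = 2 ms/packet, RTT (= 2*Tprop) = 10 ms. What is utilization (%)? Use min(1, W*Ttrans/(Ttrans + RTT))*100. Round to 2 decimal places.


Given: W = 2, Ttrans = 2 ms, RTT = 10 ms (= 2 * Tprop, Tprop = 5 ms)
Cycle time = Ttrans + RTT = 2 + 10 = 12 ms (first packet sent until its ACK returns)
W * Ttrans = 2 * 2 = 4 ms of sending per cycle
W * Ttrans / (Ttrans + RTT) = 4 / 12 = 0.333333
U = min(1, 0.333333) = 0.333333
U% = 33.33%

33.33


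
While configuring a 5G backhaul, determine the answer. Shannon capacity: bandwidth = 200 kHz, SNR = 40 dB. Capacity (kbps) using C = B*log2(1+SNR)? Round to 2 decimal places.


Given: B = 200 kHz, SNR = 40 dB
SNR linear = 10^(40/10) = 10000
1 + SNR = 10001
log2(10001) = 13.2878566418
C = 200 * 1000 * 13.2878566418 = 2657571.3284 bps
C = 2657.571328 kbps -> 2657.57 kbps (2 dp)

2657.57


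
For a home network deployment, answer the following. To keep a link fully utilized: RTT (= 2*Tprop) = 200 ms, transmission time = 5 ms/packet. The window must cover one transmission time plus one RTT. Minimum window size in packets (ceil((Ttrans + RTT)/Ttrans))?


Given: Ttrans = 5 ms, RTT = 200 ms (= 2 * Tprop, Tprop = 100 ms)
Time until first ACK returns = Ttrans + RTT = 5 + 200 = 205 ms
Need W * Ttrans >= Ttrans + RTT  ->  W >= (Ttrans + RTT) / Ttrans
(Ttrans + RTT) / Ttrans = 205 / 5 = 41
W_min = ceil(41) = 41

41


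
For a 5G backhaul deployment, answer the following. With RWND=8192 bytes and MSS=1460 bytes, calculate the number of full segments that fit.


Given: RWND = 8192 bytes, MSS = 1460 bytes
Full segments = floor(RWND / MSS)
Full segments = floor(8192 / 1460)
Full segments = floor(5.611) = 5

5


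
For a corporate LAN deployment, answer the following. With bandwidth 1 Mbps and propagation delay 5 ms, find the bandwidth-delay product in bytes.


Given: bandwidth = 1 Mbps, delay = 5 ms
BDP in bits = 1 * 10^6 * 5 / 1000
BDP in bits = 5000
BDP in bytes = 5000 / 8 = 625

625


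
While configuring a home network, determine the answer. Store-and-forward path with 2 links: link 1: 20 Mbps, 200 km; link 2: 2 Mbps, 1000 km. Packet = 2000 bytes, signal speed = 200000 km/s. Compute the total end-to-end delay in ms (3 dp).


Packet = 2000 bytes = 16000 bits. Store-and-forward: sum (t_trans + t_prop) per link.
Link 1: t_trans = 16000/(20*10^6) s = 0.8000 ms; t_prop = 200/200000 s = 1.0000 ms; subtotal = 1.8000 ms
Link 2: t_trans = 16000/(2*10^6) s = 8.0000 ms; t_prop = 1000/200000 s = 5.0000 ms; subtotal = 13.0000 ms
End-to-end = 1.8000 + 13.0000 = 14.8000 ms -> 14.800 ms (3 dp)

14.800


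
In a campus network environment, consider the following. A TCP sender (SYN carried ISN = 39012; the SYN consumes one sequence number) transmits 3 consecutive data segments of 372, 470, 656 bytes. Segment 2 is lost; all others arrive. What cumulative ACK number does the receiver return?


SYN uses sequence number 39012; first data byte = ISN + 1 = 39013.
Segment 1: SEQ = 39013, len = 372 B, covers [39013, 39384]
Segment 2: SEQ = 39385, len = 470 B, covers [39385, 39854] [LOST]
Segment 3: SEQ = 39855, len = 656 B, covers [39855, 40510]
In-order data received: bytes [39013, 39384] (segments 1..1).
Segment 2 missing -> gap begins at byte 39385; later segments buffered out of order.
Cumulative ACK = next expected in-order byte = 39013 + 372 = 39385

39385


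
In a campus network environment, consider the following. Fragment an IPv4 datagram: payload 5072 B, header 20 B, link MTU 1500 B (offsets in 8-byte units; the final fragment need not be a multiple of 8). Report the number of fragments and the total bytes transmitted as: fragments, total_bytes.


Max data per non-final fragment = floor((MTU - header)/8)*8 = floor((1500 - 20)/8)*8 = floor(1480/8)*8 = 1480 B
Final fragment needs no 8-byte alignment: it can carry up to MTU - header = 1480 B
Non-final fragments needed = ceil((payload - 1480) / 1480) = ceil(3592/1480) = ceil(2.4270) = 3
Number of fragments = 3 + 1 = 4
Fragment sizes (data): 3 * 1480 B + 632 B (last, 632 <= 1480 OK)
Total bytes sent = payload + n_frags * header = 5072 + 4*20 = 5072 + 80 = 5152 B

4, 5152


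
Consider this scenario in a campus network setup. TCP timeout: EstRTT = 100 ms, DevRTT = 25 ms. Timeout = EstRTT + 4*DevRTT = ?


Given: EstRTT = 100 ms, DevRTT = 25 ms
Timeout = EstRTT + 4 * DevRTT
4 * DevRTT = 4 * 25 = 100
Timeout = 100 + 100 = 200 ms

200
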